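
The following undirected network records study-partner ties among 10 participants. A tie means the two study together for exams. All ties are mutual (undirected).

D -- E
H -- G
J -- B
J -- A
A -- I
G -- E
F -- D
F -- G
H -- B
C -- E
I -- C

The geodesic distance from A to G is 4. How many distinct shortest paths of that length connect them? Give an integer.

The shortest distance is 4. The length-4 paths are: A–I–C–E–G; A–J–B–H–G.
That gives 2 distinct shortest paths.

2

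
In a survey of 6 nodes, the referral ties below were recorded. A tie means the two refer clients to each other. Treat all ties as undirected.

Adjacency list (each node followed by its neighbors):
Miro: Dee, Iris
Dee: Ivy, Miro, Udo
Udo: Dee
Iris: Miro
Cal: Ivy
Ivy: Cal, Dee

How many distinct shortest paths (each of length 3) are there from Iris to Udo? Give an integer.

The shortest distance is 3, and the only length-3 path is Iris–Miro–Dee–Udo. So there is exactly 1 shortest path.

1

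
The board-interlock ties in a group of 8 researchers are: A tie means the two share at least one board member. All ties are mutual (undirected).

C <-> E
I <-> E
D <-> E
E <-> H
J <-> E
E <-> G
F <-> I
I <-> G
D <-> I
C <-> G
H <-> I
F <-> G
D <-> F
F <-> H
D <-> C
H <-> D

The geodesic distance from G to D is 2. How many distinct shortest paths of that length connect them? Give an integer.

The shortest distance is 2. The length-2 paths are: G–I–D; G–E–D; G–F–D; G–C–D.
That gives 4 distinct shortest paths.

4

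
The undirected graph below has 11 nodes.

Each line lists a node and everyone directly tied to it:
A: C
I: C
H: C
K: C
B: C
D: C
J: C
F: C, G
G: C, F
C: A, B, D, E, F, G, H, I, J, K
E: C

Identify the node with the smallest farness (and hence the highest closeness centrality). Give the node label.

C

Farness (sum of distances to all others) for each node — A:19, B:19, C:10, D:19, E:19, F:18, G:18, H:19, I:19, J:19, K:19.
The smallest farness is 10, for C, so C has the highest closeness.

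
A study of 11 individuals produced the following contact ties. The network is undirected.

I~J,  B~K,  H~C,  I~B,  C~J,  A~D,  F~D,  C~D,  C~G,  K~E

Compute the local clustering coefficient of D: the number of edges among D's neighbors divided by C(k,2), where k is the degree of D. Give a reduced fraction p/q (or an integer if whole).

D's neighbors: A, C, and F (k = 3).
Possible neighbor pairs: C(3,2) = 3. Edges among them: none → e = 0.
Clustering(D) = 0/3 = 0.

0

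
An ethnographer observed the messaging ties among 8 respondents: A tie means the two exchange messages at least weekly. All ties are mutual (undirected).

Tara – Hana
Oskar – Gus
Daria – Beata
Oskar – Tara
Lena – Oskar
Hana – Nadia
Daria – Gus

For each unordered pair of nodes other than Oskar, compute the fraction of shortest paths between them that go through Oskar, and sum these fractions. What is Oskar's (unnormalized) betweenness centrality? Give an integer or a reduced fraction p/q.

15

Pairs whose geodesics pass through Oskar — Nadia–Beata: 1; Nadia–Daria: 1; Nadia–Lena: 1; Nadia–Gus: 1; Beata–Lena: 1; Beata–Hana: 1; Beata–Tara: 1; Daria–Lena: 1; Daria–Hana: 1; Daria–Tara: 1; Lena–Gus: 1; Lena–Hana: 1; Lena–Tara: 1; Gus–Hana: 1 … (+1 more pairs).
All other pairs contribute 0.
Summing the contributions gives betweenness(Oskar) = 15.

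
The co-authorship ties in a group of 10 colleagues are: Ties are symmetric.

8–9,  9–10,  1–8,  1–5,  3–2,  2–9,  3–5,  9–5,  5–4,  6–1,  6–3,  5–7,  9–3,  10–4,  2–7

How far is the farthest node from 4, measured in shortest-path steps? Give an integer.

3

Distances from 4: 1:2, 2:3, 3:2, 5:1, 6:3, 7:2, 8:3, 9:2, 10:1.
The largest is 3 (to 8, 2, and 6), so the eccentricity of 4 is 3.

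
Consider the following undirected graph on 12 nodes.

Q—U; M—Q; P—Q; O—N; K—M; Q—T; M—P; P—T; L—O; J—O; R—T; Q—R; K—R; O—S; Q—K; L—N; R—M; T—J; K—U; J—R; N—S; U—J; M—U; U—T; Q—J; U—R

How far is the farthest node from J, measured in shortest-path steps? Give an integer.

2

Distances from J: K:2, L:2, M:2, N:2, O:1, P:2, Q:1, R:1, S:2, T:1, U:1.
The largest is 2 (to N, L, S, M, K, and P), so the eccentricity of J is 2.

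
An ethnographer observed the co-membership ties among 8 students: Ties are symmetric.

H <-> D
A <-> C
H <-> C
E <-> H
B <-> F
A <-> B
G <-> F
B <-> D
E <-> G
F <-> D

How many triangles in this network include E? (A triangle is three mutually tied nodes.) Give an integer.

E's neighbors are G and H, but none of them are tied to each other, so no triangle contains E.

0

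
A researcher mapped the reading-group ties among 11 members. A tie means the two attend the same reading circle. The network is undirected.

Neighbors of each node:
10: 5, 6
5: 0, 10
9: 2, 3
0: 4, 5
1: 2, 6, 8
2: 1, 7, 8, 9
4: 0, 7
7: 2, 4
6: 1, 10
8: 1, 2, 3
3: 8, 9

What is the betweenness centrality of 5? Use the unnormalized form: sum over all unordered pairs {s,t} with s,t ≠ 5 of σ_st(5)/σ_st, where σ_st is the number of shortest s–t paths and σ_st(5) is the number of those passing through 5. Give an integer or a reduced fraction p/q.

Pairs whose geodesics pass through 5 — 7–10: 1/2; 4–10: 1; 4–6: 1/2; 0–10: 1; 0–6: 1; 0–1: 1/2.
All other pairs contribute 0.
Summing the contributions gives betweenness(5) = 9/2.

9/2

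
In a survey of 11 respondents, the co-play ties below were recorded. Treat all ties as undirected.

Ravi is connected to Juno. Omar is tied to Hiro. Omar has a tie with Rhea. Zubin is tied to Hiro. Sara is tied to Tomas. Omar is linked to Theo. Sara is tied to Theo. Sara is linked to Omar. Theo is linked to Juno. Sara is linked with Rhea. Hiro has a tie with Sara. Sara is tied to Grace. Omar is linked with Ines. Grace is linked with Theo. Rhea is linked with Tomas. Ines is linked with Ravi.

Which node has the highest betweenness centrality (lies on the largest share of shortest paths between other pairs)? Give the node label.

Unnormalized betweenness of each node: Grace:0, Hiro:9, Ines:31/6, Juno:17/6, Omar:91/6, Ravi:1, Rhea:4/3, Sara:44/3, Theo:59/6, Tomas:0, Zubin:0.
Omar has the largest value, 91/6, making it the main broker — the node through which the most shortest paths run.

Omar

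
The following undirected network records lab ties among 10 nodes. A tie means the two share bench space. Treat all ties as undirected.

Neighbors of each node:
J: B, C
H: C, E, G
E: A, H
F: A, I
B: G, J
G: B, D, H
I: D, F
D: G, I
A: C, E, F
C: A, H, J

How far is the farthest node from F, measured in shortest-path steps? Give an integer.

4

Distances from F: A:1, B:4, C:2, D:2, E:2, G:3, H:3, I:1, J:3.
The largest is 4 (to B), so the eccentricity of F is 4.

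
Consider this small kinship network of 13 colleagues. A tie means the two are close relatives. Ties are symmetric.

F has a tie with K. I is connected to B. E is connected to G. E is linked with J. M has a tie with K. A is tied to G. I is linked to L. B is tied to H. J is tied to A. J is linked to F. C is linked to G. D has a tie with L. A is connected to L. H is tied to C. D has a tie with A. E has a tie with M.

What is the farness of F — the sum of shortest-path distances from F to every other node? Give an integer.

35

Distances from F: A:2, B:5, C:4, D:3, E:2, G:3, H:5, I:4, J:1, K:1, L:3, M:2.
Sum = 2 + 5 + 4 + 3 + 2 + 3 + 5 + 4 + 1 + 1 + 3 + 2 = 35.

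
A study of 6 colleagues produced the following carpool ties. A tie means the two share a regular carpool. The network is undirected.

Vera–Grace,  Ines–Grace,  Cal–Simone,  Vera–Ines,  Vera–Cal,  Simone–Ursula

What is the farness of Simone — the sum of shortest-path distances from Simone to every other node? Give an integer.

Distances from Simone: Cal:1, Grace:3, Ines:3, Ursula:1, Vera:2.
Sum = 1 + 3 + 3 + 1 + 2 = 10.

10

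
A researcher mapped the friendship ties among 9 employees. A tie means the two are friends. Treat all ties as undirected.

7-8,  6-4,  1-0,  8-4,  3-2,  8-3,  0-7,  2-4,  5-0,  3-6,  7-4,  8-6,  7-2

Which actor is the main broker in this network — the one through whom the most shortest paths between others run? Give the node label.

7

Unnormalized betweenness of each node: 0:13, 1:0, 2:7/3, 3:5/6, 4:17/6, 5:0, 6:1/3, 7:46/3, 8:13/3.
7 has the largest value, 46/3, making it the main broker — the node through which the most shortest paths run.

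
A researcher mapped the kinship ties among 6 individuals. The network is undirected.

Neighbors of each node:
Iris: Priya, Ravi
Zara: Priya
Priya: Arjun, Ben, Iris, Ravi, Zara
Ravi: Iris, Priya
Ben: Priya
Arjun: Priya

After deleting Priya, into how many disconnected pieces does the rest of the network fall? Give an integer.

Without Priya, the remaining ties split the others into: {Iris, Ravi}; {Arjun}; {Ben}; {Zara}.
That's 4 separate components.

4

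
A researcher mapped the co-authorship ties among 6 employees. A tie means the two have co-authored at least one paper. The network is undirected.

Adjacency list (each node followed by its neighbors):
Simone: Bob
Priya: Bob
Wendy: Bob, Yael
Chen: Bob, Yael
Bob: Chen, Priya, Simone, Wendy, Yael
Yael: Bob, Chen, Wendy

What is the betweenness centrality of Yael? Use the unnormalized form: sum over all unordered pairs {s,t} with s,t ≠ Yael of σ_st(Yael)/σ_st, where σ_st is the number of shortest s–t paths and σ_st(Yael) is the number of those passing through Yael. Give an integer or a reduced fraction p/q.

Pairs whose geodesics pass through Yael — Chen–Wendy: 1/2.
All other pairs contribute 0.
Summing the contributions gives betweenness(Yael) = 1/2.

1/2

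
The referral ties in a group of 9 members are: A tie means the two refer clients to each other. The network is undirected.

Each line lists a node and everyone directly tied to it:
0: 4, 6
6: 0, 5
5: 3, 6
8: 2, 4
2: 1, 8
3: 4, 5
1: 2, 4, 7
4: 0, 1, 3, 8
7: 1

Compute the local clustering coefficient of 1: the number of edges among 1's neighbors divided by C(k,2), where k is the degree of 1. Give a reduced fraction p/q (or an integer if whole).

1's neighbors: 2, 4, and 7 (k = 3).
Possible neighbor pairs: C(3,2) = 3. Edges among them: none → e = 0.
Clustering(1) = 0/3 = 0.

0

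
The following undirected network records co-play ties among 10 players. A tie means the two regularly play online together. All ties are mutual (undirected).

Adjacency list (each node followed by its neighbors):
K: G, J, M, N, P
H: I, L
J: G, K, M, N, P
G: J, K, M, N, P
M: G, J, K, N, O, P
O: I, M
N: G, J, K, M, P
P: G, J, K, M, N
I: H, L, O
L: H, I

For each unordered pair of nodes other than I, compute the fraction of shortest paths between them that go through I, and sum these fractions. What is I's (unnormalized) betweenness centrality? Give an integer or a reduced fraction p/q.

14

Pairs whose geodesics pass through I — N–L: 1; N–H: 1; P–L: 1; P–H: 1; M–L: 1; M–H: 1; G–L: 1; G–H: 1; K–L: 1; K–H: 1; J–L: 1; J–H: 1; L–O: 1; H–O: 1.
All other pairs contribute 0.
Summing the contributions gives betweenness(I) = 14.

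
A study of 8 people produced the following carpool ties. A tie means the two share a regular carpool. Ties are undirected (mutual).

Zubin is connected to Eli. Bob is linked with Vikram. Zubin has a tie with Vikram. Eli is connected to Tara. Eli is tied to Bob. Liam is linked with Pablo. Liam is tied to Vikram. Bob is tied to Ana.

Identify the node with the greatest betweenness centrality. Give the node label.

Unnormalized betweenness of each node: Ana:0, Bob:9, Eli:7, Liam:6, Pablo:0, Tara:0, Vikram:11, Zubin:3.
Vikram has the largest value, 11, making it the main broker — the node through which the most shortest paths run.

Vikram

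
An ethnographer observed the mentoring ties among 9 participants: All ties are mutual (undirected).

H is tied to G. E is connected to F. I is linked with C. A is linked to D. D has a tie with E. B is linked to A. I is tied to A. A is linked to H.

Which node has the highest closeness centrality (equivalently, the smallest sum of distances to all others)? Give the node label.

Farness (sum of distances to all others) for each node — A:13, B:20, C:25, D:16, E:21, F:28, G:25, H:18, I:18.
The smallest farness is 13, for A, so A has the highest closeness.

A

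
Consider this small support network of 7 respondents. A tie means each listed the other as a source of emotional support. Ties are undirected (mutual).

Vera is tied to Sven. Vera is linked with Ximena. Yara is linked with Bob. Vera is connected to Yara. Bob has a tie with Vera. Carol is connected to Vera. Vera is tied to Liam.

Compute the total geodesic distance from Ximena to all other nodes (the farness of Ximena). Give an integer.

11

Distances from Ximena: Bob:2, Carol:2, Liam:2, Sven:2, Vera:1, Yara:2.
Sum = 2 + 2 + 2 + 2 + 1 + 2 = 11.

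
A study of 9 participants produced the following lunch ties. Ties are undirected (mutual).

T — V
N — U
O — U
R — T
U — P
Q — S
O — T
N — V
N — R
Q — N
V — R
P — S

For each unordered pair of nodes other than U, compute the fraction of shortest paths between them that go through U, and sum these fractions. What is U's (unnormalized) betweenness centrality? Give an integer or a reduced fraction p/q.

25/3

Pairs whose geodesics pass through U — T–S: 1/3; T–P: 1; V–P: 1; R–P: 1; N–P: 1; N–O: 1; Q–O: 1; S–O: 1; P–O: 1.
All other pairs contribute 0.
Summing the contributions gives betweenness(U) = 25/3.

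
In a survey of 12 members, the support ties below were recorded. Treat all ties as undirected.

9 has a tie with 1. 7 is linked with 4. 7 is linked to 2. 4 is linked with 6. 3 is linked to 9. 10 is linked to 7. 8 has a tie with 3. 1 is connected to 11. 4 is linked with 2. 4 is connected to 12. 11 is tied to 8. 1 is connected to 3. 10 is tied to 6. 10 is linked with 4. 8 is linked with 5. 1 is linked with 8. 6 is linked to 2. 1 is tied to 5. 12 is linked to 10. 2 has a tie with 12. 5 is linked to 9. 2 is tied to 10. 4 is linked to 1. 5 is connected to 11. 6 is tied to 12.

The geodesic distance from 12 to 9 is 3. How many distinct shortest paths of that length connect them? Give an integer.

The shortest distance is 3, and the only length-3 path is 12–4–1–9. So there is exactly 1 shortest path.

1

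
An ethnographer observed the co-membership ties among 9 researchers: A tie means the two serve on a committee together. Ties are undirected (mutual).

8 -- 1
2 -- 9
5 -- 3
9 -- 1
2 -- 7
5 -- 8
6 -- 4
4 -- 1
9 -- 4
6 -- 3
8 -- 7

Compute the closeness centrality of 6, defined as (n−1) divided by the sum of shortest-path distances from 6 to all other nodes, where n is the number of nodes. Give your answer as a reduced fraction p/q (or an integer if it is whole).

Distances from 6: 1:2, 2:3, 3:1, 4:1, 5:2, 7:4, 8:3, 9:2. Sum = 18.
n = 9, so closeness = 8/18 = 4/9.

4/9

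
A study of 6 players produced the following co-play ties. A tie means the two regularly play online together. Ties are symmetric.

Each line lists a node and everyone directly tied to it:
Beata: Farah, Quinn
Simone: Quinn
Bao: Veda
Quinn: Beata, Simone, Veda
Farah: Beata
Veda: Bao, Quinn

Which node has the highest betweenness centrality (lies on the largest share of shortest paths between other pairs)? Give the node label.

Quinn

Unnormalized betweenness of each node: Bao:0, Beata:4, Farah:0, Quinn:8, Simone:0, Veda:4.
Quinn has the largest value, 8, making it the main broker — the node through which the most shortest paths run.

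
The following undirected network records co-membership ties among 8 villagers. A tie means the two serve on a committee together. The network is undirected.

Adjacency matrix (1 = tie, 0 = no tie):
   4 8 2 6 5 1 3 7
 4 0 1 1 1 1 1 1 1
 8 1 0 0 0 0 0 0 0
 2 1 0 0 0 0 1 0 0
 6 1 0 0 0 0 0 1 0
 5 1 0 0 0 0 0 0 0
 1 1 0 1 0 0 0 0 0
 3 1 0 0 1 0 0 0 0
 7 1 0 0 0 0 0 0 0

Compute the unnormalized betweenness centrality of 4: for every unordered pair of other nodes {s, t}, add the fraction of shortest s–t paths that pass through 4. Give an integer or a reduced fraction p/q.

Pairs whose geodesics pass through 4 — 8–2: 1; 8–6: 1; 8–5: 1; 8–1: 1; 8–3: 1; 8–7: 1; 2–6: 1; 2–5: 1; 2–3: 1; 2–7: 1; 6–5: 1; 6–1: 1; 6–7: 1; 5–1: 1 … (+5 more pairs).
All other pairs contribute 0.
Summing the contributions gives betweenness(4) = 19.

19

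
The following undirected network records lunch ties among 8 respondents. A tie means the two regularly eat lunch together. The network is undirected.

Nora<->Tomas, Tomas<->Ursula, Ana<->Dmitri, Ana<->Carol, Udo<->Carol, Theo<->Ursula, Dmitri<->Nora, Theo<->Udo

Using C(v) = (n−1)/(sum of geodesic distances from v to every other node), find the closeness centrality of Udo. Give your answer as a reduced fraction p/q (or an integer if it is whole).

Distances from Udo: Ana:2, Carol:1, Dmitri:3, Nora:4, Theo:1, Tomas:3, Ursula:2. Sum = 16.
n = 8, so closeness = 7/16.

7/16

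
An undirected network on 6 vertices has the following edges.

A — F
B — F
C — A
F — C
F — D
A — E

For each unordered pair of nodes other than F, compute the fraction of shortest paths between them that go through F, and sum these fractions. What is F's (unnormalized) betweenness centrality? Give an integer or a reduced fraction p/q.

7

Pairs whose geodesics pass through F — A–D: 1; A–B: 1; C–D: 1; C–B: 1; D–B: 1; D–E: 1; B–E: 1.
All other pairs contribute 0.
Summing the contributions gives betweenness(F) = 7.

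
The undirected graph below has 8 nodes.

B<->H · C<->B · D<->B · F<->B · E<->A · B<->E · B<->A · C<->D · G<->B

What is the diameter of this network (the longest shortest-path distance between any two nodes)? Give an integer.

Eccentricity of each node (its greatest distance to any other): A:2, B:1, C:2, D:2, E:2, F:2, G:2, H:2.
The maximum eccentricity is 2, realized for instance by the pair F–C via F – B – C. So the diameter is 2.

2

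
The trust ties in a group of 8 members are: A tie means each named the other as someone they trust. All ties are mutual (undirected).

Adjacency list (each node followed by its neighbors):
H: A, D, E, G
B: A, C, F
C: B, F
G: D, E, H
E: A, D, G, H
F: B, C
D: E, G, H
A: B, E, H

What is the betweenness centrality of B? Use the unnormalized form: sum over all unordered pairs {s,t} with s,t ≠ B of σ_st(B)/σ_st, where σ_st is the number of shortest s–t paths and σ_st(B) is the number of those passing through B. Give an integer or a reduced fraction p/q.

Pairs whose geodesics pass through B — F–G: 2/2; F–D: 2/2; F–H: 1; F–A: 1; F–E: 1; C–G: 2/2; C–D: 2/2; C–H: 1; C–A: 1; C–E: 1.
All other pairs contribute 0.
Summing the contributions gives betweenness(B) = 10.

10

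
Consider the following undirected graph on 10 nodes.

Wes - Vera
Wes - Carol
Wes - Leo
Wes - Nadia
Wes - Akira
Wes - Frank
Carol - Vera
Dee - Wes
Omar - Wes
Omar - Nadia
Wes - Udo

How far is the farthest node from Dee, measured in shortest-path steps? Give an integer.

2

Distances from Dee: Akira:2, Carol:2, Frank:2, Leo:2, Nadia:2, Omar:2, Udo:2, Vera:2, Wes:1.
The largest is 2 (to Omar, Nadia, Akira, Leo, Vera, Udo, Frank, and Carol), so the eccentricity of Dee is 2.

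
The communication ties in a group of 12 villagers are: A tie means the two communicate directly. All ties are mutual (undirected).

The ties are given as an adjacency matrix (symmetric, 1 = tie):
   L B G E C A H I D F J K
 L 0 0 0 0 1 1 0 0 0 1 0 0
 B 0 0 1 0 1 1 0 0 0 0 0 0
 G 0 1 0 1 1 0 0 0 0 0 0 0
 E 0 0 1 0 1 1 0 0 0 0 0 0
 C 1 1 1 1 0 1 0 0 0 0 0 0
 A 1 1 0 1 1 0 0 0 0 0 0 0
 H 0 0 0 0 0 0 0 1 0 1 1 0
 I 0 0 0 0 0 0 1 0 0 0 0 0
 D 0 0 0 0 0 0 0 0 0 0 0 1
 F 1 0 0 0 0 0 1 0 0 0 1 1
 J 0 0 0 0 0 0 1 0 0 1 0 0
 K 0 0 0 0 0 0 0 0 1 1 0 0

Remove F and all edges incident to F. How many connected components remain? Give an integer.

Without F, the remaining ties split the others into: {A, B, C, E, G, L}; {H, I, J}; {D, K}.
That's 3 separate components.

3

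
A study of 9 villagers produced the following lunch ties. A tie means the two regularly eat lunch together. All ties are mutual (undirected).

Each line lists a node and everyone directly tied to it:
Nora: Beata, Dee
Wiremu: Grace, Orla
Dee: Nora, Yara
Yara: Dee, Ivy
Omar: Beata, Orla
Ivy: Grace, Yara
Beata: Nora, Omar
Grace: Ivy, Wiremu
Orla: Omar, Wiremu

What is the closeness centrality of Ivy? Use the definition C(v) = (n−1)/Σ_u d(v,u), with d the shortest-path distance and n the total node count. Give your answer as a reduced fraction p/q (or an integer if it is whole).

Distances from Ivy: Beata:4, Dee:2, Grace:1, Nora:3, Omar:4, Orla:3, Wiremu:2, Yara:1. Sum = 20.
n = 9, so closeness = 8/20 = 2/5.

2/5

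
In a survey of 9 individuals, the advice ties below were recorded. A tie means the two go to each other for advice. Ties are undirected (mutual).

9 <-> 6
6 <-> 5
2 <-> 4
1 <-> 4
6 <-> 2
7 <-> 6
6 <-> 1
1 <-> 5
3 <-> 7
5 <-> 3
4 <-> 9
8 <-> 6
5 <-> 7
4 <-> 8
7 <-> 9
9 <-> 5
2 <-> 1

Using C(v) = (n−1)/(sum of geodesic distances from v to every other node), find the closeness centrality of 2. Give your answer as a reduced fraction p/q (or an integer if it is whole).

4/7

Distances from 2: 1:1, 3:3, 4:1, 5:2, 6:1, 7:2, 8:2, 9:2. Sum = 14.
n = 9, so closeness = 8/14 = 4/7.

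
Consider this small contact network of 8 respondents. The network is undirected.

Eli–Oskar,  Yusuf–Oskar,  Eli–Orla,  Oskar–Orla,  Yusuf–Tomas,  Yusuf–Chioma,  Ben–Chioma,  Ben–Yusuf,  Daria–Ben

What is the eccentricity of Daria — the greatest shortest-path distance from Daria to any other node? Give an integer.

Distances from Daria: Ben:1, Chioma:2, Eli:4, Orla:4, Oskar:3, Tomas:3, Yusuf:2.
The largest is 4 (to Orla and Eli), so the eccentricity of Daria is 4.

4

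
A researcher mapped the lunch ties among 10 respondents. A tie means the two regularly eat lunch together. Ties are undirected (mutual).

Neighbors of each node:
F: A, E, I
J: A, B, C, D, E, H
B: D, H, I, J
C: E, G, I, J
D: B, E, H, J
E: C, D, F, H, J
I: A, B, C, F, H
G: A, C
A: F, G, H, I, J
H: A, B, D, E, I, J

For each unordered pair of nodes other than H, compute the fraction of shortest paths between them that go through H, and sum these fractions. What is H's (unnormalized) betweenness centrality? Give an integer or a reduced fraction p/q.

91/30

Pairs whose geodesics pass through H — I–D: 1/2; I–J: 1/4; I–E: 1/3; D–A: 1/2; D–G: 1/4; B–A: 1/3; B–G: 1/5; B–E: 1/3; A–E: 1/3.
All other pairs contribute 0.
Summing the contributions gives betweenness(H) = 91/30.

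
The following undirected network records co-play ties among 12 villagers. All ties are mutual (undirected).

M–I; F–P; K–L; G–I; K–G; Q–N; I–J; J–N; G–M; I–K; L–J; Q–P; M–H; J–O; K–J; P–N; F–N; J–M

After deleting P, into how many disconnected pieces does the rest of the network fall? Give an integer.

P's neighbors (F, N, and Q) remain reachable from one another through other ties, so the rest of the network stays in one piece.

1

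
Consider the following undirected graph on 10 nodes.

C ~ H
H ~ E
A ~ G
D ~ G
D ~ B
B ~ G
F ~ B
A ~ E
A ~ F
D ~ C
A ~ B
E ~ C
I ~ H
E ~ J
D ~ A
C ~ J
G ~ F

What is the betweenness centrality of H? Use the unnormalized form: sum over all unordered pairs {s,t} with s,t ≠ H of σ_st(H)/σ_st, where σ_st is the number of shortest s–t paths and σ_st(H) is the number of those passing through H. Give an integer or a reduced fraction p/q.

8

Pairs whose geodesics pass through H — F–I: 1; D–I: 1; A–I: 1; B–I: 2/2; G–I: 2/2; J–I: 2/2; C–I: 1; E–I: 1.
All other pairs contribute 0.
Summing the contributions gives betweenness(H) = 8.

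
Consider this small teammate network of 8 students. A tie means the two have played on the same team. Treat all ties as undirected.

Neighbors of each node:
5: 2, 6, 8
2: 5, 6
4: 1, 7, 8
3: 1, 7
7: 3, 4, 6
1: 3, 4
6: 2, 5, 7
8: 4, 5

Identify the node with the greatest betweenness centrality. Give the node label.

Unnormalized betweenness of each node: 1:1, 2:0, 3:4/3, 4:17/3, 5:17/6, 6:31/6, 7:43/6, 8:17/6.
7 has the largest value, 43/6, making it the main broker — the node through which the most shortest paths run.

7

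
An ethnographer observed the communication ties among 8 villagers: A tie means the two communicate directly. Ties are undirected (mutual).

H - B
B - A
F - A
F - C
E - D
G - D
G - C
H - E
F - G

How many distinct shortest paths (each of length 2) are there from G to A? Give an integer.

The shortest distance is 2, and the only length-2 path is G–F–A. So there is exactly 1 shortest path.

1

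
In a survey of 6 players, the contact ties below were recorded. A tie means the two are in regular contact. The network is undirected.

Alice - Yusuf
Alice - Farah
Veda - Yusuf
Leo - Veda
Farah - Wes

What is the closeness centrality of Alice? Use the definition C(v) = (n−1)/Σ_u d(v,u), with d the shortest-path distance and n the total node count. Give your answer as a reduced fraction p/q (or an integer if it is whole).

Distances from Alice: Farah:1, Leo:3, Veda:2, Wes:2, Yusuf:1. Sum = 9.
n = 6, so closeness = 5/9.

5/9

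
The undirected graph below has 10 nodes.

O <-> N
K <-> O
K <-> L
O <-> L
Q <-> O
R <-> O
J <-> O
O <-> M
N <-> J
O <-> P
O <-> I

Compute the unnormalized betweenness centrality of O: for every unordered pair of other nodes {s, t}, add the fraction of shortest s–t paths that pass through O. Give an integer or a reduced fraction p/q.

34

Pairs whose geodesics pass through O — R–P: 1; R–M: 1; R–K: 1; R–L: 1; R–I: 1; R–J: 1; R–N: 1; R–Q: 1; P–M: 1; P–K: 1; P–L: 1; P–I: 1; P–J: 1; P–N: 1 … (+20 more pairs).
All other pairs contribute 0.
Summing the contributions gives betweenness(O) = 34.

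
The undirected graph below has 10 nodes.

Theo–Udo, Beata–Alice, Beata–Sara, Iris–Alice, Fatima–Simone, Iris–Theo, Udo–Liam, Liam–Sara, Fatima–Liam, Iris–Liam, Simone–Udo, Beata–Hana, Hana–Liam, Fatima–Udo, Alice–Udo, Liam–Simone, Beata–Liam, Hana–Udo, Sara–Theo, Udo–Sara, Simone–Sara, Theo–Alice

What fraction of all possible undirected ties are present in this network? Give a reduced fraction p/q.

22/45

There are 22 edges and 10 nodes, so the maximum possible is C(10,2) = 45.
Density = 22/45.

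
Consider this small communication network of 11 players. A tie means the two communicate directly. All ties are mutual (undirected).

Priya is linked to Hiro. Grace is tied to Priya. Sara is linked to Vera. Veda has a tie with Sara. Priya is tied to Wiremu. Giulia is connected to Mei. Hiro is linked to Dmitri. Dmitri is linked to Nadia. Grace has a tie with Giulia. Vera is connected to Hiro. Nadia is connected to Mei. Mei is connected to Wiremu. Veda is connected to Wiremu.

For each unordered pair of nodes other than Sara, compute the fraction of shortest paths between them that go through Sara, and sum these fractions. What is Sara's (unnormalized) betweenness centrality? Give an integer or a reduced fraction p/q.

Pairs whose geodesics pass through Sara — Dmitri–Veda: 1/3; Hiro–Veda: 1/2; Vera–Veda: 1; Vera–Wiremu: 1/2; Vera–Mei: 1/3.
All other pairs contribute 0.
Summing the contributions gives betweenness(Sara) = 8/3.

8/3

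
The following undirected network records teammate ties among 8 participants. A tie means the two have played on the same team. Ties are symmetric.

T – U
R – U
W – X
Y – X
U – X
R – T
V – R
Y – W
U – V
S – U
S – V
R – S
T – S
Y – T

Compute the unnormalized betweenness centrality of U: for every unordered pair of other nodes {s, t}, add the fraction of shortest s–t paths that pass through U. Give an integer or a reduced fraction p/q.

19/3

Pairs whose geodesics pass through U — W–V: 1; W–R: 1/2; W–S: 1/2; X–T: 1/2; X–V: 1; X–R: 1; X–S: 1; Y–V: 2/4; T–V: 1/3.
All other pairs contribute 0.
Summing the contributions gives betweenness(U) = 19/3.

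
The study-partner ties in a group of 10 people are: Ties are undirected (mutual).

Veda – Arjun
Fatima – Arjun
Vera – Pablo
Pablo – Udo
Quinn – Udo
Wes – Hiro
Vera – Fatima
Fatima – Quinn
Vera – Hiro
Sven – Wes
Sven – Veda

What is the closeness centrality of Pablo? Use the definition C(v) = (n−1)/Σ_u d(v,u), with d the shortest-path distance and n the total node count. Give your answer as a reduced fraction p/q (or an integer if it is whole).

9/22

Distances from Pablo: Arjun:3, Fatima:2, Hiro:2, Quinn:2, Sven:4, Udo:1, Veda:4, Vera:1, Wes:3. Sum = 22.
n = 10, so closeness = 9/22.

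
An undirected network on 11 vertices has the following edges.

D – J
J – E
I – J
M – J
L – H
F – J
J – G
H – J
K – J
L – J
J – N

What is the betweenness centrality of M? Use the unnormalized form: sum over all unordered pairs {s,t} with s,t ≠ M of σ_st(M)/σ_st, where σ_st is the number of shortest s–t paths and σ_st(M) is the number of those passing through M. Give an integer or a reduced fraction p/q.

0

No shortest path between any pair of other nodes passes through M.
Summing the contributions gives betweenness(M) = 0.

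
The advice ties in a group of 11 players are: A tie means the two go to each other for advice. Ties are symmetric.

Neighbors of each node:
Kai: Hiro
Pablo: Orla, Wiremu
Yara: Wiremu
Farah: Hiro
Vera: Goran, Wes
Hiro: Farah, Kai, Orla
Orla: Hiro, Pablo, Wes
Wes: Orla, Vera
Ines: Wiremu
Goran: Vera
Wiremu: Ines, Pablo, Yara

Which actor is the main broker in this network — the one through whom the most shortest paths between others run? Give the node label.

Orla

Unnormalized betweenness of each node: Farah:0, Goran:0, Hiro:17, Ines:0, Kai:0, Orla:33, Pablo:21, Vera:9, Wes:16, Wiremu:17, Yara:0.
Orla has the largest value, 33, making it the main broker — the node through which the most shortest paths run.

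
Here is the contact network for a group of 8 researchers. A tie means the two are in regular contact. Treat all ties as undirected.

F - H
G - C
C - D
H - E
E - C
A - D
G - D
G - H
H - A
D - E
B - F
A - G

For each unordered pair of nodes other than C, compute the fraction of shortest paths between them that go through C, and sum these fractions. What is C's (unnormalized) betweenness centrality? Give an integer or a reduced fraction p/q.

Pairs whose geodesics pass through C — G–E: 1/3.
All other pairs contribute 0.
Summing the contributions gives betweenness(C) = 1/3.

1/3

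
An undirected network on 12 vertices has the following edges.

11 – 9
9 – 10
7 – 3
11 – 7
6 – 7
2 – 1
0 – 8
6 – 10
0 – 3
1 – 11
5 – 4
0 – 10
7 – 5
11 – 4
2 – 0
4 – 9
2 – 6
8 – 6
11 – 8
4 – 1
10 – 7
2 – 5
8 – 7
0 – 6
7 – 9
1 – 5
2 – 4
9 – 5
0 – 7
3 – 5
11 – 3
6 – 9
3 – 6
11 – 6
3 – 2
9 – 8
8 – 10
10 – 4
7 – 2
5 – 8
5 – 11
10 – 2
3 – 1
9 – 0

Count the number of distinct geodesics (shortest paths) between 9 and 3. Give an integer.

5

The shortest distance is 2. The length-2 paths are: 9–7–3; 9–6–3; 9–11–3; 9–0–3; 9–5–3.
That gives 5 distinct shortest paths.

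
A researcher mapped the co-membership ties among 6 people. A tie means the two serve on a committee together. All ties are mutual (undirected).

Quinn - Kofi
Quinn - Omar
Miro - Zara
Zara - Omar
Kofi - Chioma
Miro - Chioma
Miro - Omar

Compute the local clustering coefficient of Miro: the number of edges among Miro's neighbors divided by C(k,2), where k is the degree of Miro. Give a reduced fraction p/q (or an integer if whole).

1/3

Miro's neighbors: Chioma, Omar, and Zara (k = 3).
Possible neighbor pairs: C(3,2) = 3. Edges among them: Omar–Zara → e = 1.
Clustering(Miro) = 1/3.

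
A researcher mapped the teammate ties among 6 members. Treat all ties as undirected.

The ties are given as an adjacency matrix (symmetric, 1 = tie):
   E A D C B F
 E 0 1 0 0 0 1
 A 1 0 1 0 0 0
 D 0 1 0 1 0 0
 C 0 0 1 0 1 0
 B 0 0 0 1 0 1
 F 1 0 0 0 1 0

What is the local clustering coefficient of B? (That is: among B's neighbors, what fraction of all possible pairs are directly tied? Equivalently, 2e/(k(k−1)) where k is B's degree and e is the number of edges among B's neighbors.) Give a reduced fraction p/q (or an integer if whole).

B's neighbors: C and F (k = 2).
Possible neighbor pairs: C(2,2) = 1. Edges among them: none → e = 0.
Clustering(B) = 0/1.

0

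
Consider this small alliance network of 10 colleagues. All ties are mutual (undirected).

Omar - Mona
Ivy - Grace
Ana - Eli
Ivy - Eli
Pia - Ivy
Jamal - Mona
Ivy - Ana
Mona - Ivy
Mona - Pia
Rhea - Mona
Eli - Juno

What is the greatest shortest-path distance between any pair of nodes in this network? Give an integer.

Eccentricity of each node (its greatest distance to any other): Ana:3, Eli:3, Grace:3, Ivy:2, Jamal:4, Juno:4, Mona:3, Omar:4, Pia:3, Rhea:4.
The maximum eccentricity is 4, realized for instance by the pair Omar–Juno via Omar – Mona – Ivy – Eli – Juno. So the diameter is 4.

4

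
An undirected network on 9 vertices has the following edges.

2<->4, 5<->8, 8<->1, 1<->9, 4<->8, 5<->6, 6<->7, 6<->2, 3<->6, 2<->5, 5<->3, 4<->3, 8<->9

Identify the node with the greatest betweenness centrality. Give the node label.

Unnormalized betweenness of each node: 1:0, 2:4/3, 3:4/3, 4:10/3, 5:28/3, 6:22/3, 7:0, 8:37/3, 9:0.
8 has the largest value, 37/3, making it the main broker — the node through which the most shortest paths run.

8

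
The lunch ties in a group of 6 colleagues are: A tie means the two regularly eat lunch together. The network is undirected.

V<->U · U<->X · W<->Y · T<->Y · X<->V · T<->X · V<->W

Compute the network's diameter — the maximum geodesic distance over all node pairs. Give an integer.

3

Eccentricity of each node (its greatest distance to any other): T:2, U:3, V:2, W:2, X:2, Y:3.
The maximum eccentricity is 3, realized for instance by the pair Y–U via Y – W – V – U. So the diameter is 3.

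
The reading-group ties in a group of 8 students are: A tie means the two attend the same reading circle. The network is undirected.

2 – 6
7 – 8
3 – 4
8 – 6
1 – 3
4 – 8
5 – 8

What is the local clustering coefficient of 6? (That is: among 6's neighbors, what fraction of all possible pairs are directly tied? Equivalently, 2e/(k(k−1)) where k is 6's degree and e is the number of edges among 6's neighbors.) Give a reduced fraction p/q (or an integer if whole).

0

6's neighbors: 2 and 8 (k = 2).
Possible neighbor pairs: C(2,2) = 1. Edges among them: none → e = 0.
Clustering(6) = 0/1.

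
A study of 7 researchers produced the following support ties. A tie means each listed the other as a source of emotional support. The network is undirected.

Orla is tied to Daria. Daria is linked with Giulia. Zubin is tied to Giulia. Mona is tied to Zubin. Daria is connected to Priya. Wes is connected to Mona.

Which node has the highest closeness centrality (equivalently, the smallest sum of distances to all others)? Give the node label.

Farness (sum of distances to all others) for each node — Daria:12, Giulia:11, Mona:15, Orla:17, Priya:17, Wes:20, Zubin:12.
The smallest farness is 11, for Giulia, so Giulia has the highest closeness.

Giulia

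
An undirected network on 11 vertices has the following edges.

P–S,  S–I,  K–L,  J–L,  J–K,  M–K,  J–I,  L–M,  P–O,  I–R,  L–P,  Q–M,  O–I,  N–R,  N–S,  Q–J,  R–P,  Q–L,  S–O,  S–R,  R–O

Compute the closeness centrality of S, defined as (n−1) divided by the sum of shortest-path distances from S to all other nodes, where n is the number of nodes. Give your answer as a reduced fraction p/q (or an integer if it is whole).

Distances from S: I:1, J:2, K:3, L:2, M:3, N:1, O:1, P:1, Q:3, R:1. Sum = 18.
n = 11, so closeness = 10/18 = 5/9.

5/9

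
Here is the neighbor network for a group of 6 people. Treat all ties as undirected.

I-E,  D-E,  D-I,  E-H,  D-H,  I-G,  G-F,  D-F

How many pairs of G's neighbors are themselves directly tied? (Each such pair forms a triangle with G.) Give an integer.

0

G's neighbors are F and I, but none of them are tied to each other, so no triangle contains G.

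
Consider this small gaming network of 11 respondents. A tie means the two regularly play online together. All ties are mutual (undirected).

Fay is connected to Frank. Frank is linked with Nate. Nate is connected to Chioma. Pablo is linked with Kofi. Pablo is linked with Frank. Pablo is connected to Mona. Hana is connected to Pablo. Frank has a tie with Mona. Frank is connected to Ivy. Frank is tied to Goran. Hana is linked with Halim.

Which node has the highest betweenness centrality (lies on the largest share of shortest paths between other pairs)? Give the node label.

Frank

Unnormalized betweenness of each node: Chioma:0, Fay:0, Frank:34, Goran:0, Halim:0, Hana:9, Ivy:0, Kofi:0, Mona:0, Nate:9, Pablo:23.
Frank has the largest value, 34, making it the main broker — the node through which the most shortest paths run.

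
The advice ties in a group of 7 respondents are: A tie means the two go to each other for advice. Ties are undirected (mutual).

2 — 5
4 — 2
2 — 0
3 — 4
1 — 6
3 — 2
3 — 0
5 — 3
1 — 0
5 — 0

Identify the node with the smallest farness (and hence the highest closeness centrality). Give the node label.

0

Farness (sum of distances to all others) for each node — 0:8, 1:11, 2:9, 3:9, 4:13, 5:10, 6:16.
The smallest farness is 8, for 0, so 0 has the highest closeness.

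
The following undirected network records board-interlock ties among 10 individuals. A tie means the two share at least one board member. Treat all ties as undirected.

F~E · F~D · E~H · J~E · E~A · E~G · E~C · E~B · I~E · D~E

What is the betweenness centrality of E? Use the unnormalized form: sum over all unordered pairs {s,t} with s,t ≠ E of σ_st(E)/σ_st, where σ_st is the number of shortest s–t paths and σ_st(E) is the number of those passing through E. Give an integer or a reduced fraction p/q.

35

Pairs whose geodesics pass through E — B–G: 1; B–J: 1; B–I: 1; B–C: 1; B–H: 1; B–F: 1; B–A: 1; B–D: 1; G–J: 1; G–I: 1; G–C: 1; G–H: 1; G–F: 1; G–A: 1 … (+21 more pairs).
All other pairs contribute 0.
Summing the contributions gives betweenness(E) = 35.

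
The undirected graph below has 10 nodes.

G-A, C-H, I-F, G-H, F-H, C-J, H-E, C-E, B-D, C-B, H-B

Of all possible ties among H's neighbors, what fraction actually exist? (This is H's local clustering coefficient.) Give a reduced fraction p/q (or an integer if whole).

1/5

H's neighbors: B, C, E, F, and G (k = 5).
Possible neighbor pairs: C(5,2) = 10. Edges among them: B–C, C–E → e = 2.
Clustering(H) = 2/10 = 1/5.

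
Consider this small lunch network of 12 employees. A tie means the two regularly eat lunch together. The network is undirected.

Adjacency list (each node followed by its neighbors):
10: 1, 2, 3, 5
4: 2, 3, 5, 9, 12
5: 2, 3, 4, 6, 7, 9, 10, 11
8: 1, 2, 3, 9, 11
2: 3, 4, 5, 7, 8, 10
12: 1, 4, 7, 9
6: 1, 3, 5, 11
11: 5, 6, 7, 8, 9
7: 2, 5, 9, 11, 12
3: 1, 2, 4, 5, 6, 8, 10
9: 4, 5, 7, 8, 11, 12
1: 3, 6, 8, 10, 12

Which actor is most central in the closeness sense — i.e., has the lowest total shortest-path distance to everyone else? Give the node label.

5

Farness (sum of distances to all others) for each node — 1:17, 2:16, 3:15, 4:17, 5:14, 6:18, 7:17, 8:17, 9:16, 10:18, 11:17, 12:18.
The smallest farness is 14, for 5, so 5 has the highest closeness.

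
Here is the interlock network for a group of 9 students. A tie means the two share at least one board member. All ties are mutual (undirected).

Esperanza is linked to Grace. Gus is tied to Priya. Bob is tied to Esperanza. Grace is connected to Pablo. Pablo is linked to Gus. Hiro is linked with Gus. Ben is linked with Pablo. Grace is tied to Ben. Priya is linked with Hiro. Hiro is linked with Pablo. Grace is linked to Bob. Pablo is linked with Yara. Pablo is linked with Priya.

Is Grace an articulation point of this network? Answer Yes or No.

Removing Grace leaves {Bob and Esperanza} with no path to {Ben, Gus, Hiro, Pablo, Priya, and Yara}, so the network splits into 2 components. Grace is a cut vertex.

Yes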